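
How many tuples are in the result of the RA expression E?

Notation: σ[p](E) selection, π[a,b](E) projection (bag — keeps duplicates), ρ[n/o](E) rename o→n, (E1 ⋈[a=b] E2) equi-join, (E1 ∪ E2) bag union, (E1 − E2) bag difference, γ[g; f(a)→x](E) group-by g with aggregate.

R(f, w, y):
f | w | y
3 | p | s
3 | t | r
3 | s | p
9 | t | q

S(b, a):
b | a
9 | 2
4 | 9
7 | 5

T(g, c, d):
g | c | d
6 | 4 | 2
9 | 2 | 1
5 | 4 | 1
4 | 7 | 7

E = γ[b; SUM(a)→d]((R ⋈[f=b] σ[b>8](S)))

Row counts bottom-up:
  R → 4
  S → 3
  σ[b>8](S) → 1
  (R ⋈[f=b] σ[b>8](S)) → 1
  γ[b; SUM(a)→d]((R ⋈[f=b] σ[b>8](S))) → 1

|E| = 1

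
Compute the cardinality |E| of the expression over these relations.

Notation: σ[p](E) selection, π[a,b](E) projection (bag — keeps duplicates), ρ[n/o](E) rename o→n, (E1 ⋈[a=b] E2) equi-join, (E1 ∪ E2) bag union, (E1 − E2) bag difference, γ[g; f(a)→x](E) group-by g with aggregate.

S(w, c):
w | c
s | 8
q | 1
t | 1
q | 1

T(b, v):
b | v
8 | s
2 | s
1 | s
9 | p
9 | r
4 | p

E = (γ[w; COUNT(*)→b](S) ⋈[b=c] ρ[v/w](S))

Per-node cardinality:
  S → 4
  γ[w; COUNT(*)→b](S) → 3
  S → 4
  ρ[v/w](S) → 4
  (γ[w; COUNT(*)→b](S) ⋈[b=c] ρ[v/w](S)) → 6

|E| = 6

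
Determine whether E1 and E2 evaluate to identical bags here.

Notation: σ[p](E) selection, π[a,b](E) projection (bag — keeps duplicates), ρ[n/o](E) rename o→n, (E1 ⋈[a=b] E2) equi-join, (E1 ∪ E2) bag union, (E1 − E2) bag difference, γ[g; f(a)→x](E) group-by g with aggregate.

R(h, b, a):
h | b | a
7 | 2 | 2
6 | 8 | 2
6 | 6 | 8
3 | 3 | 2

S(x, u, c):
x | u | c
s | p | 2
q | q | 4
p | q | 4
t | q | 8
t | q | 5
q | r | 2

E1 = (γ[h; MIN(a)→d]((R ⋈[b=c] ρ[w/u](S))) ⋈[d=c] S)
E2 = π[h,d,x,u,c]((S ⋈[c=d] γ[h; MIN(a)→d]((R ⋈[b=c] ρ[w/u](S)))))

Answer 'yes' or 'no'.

E1 per-node cardinality:
  R → 4
  S → 6
  ρ[w/u](S) → 6
  (R ⋈[b=c] ρ[w/u](S)) → 3
  γ[h; MIN(a)→d]((R ⋈[b=c] ρ[w/u](S))) → 2
  S → 6
  (γ[h; MIN(a)→d]((R ⋈[b=c] ρ[w/u](S))) ⋈[d=c] S) → 4
E2 per-node cardinality:
  S → 6
  R → 4
  S → 6
  ρ[w/u](S) → 6
  (R ⋈[b=c] ρ[w/u](S)) → 3
  γ[h; MIN(a)→d]((R ⋈[b=c] ρ[w/u](S))) → 2
  (S ⋈[c=d] γ[h; MIN(a)→d]((R ⋈[b=c] ρ[w/u](S)))) → 4
  π[h,d,x,u,c]((S ⋈[c=d] γ[h; MIN(a)→d]((R ⋈[b=c] ρ[w/u](S))))) → 4

E1 and E2 produce the same multiset:
h | d | x | u | c
6 | 2 | q | r | 2
6 | 2 | s | p | 2
7 | 2 | q | r | 2
7 | 2 | s | p | 2

yes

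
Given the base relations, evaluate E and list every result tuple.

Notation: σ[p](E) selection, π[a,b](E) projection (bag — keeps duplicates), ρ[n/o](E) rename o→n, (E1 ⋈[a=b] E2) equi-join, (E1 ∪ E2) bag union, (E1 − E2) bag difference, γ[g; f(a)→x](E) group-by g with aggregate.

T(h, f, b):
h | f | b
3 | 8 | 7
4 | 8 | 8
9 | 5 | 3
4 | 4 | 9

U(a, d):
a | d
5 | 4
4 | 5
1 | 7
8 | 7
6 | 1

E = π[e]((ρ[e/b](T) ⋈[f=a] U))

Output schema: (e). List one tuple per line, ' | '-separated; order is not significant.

Per-node cardinality:
  T → 4
  ρ[e/b](T) → 4
  U → 5
  (ρ[e/b](T) ⋈[f=a] U) → 4
  π[e]((ρ[e/b](T) ⋈[f=a] U)) → 4

== RESULT ==
e
3
7
8
9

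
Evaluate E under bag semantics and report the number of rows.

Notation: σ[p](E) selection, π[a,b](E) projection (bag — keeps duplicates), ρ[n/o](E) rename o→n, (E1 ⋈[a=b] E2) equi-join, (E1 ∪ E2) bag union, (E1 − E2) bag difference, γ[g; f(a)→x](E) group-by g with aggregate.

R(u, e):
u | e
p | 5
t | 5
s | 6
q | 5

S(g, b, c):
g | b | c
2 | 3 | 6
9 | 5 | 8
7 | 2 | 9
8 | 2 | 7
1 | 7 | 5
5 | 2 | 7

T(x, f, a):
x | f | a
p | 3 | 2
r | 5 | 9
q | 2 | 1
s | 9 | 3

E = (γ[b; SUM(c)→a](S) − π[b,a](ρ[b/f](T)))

Subexpression sizes:
  S → 6
  γ[b; SUM(c)→a](S) → 4
  T → 4
  ρ[b/f](T) → 4
  π[b,a](ρ[b/f](T)) → 4
  (γ[b; SUM(c)→a](S) − π[b,a](ρ[b/f](T))) → 4

|E| = 4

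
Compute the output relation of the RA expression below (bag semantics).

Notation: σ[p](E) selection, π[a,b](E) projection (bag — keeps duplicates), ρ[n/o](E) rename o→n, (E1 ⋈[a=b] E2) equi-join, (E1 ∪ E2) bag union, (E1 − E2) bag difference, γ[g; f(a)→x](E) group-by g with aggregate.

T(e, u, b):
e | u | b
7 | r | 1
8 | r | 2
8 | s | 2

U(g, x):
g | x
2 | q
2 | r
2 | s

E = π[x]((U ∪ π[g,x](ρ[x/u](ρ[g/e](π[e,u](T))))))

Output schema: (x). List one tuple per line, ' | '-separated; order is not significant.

Row counts bottom-up:
  U → 3
  T → 3
  π[e,u](T) → 3
  ρ[g/e](π[e,u](T)) → 3
  ρ[x/u](ρ[g/e](π[e,u](T))) → 3
  π[g,x](ρ[x/u](ρ[g/e](π[e,u](T)))) → 3
  (U ∪ π[g,x](ρ[x/u](ρ[g/e](π[e,u](T))))) → 6
  π[x]((U ∪ π[g,x](ρ[x/u](ρ[g/e](π[e,u](T)))))) → 6

== RESULT ==
x
q
r
r
r
s
s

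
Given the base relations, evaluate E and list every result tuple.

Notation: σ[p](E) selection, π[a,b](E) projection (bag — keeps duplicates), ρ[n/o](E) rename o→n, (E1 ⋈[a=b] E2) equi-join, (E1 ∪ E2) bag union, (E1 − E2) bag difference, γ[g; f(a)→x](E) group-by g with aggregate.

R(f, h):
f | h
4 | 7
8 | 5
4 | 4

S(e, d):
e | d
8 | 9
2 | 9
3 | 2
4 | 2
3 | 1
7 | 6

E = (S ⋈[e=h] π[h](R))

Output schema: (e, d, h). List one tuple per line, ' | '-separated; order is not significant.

Subexpression sizes:
  S → 6
  R → 3
  π[h](R) → 3
  (S ⋈[e=h] π[h](R)) → 2

== RESULT ==
e | d | h
4 | 2 | 4
7 | 6 | 7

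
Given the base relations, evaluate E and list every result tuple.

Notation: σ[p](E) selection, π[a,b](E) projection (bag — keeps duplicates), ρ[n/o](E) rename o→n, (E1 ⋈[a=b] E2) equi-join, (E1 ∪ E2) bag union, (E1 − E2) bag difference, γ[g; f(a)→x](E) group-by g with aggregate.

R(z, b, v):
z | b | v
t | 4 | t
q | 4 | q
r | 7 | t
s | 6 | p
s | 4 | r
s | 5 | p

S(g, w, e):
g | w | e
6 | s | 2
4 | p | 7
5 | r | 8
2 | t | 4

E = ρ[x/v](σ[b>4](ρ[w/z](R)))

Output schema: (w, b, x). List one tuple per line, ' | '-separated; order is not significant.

Per-node cardinality:
  R → 6
  ρ[w/z](R) → 6
  σ[b>4](ρ[w/z](R)) → 3
  ρ[x/v](σ[b>4](ρ[w/z](R))) → 3

== RESULT ==
w | b | x
r | 7 | t
s | 5 | p
s | 6 | p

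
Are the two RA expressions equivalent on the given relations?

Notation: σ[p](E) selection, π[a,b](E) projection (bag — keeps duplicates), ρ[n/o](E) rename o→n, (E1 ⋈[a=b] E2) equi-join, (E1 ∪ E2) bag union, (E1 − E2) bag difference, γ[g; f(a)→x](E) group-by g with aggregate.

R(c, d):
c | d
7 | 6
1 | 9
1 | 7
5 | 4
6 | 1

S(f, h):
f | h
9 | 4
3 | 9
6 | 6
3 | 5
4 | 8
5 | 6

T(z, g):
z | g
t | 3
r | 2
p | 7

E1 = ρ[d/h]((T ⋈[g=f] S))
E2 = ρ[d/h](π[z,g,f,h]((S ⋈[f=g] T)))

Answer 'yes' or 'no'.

E1 stepwise |·|:
  T → 3
  S → 6
  (T ⋈[g=f] S) → 2
  ρ[d/h]((T ⋈[g=f] S)) → 2
E2 stepwise |·|:
  S → 6
  T → 3
  (S ⋈[f=g] T) → 2
  π[z,g,f,h]((S ⋈[f=g] T)) → 2
  ρ[d/h](π[z,g,f,h]((S ⋈[f=g] T))) → 2

E1 and E2 produce the same multiset:
z | g | f | d
t | 3 | 3 | 5
t | 3 | 3 | 9

yes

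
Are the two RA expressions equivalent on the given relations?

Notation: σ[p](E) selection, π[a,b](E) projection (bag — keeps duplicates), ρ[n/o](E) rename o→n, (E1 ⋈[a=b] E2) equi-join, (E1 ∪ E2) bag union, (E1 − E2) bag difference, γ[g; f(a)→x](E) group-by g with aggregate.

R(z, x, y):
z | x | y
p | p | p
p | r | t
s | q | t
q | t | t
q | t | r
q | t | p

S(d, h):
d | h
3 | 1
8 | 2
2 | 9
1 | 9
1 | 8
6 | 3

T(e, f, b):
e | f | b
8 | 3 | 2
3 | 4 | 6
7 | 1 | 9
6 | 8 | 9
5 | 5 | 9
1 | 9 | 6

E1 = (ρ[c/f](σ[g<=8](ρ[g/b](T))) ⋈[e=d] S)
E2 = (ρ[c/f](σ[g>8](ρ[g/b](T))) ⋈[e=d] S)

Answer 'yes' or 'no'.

E1 per-node cardinality:
  T → 6
  ρ[g/b](T) → 6
  σ[g<=8](ρ[g/b](T)) → 3
  ρ[c/f](σ[g<=8](ρ[g/b](T))) → 3
  S → 6
  (ρ[c/f](σ[g<=8](ρ[g/b](T))) ⋈[e=d] S) → 4
E2 per-node cardinality:
  T → 6
  ρ[g/b](T) → 6
  σ[g>8](ρ[g/b](T)) → 3
  ρ[c/f](σ[g>8](ρ[g/b](T))) → 3
  S → 6
  (ρ[c/f](σ[g>8](ρ[g/b](T))) ⋈[e=d] S) → 1

E1 result:
e | c | g | d | h
1 | 9 | 6 | 1 | 8
1 | 9 | 6 | 1 | 9
3 | 4 | 6 | 3 | 1
8 | 3 | 2 | 8 | 2
E2 result:
e | c | g | d | h
6 | 8 | 9 | 6 | 3
Witness: (8, 3, 2, 8, 2) appears 1× in E1 but 0× in E2.

no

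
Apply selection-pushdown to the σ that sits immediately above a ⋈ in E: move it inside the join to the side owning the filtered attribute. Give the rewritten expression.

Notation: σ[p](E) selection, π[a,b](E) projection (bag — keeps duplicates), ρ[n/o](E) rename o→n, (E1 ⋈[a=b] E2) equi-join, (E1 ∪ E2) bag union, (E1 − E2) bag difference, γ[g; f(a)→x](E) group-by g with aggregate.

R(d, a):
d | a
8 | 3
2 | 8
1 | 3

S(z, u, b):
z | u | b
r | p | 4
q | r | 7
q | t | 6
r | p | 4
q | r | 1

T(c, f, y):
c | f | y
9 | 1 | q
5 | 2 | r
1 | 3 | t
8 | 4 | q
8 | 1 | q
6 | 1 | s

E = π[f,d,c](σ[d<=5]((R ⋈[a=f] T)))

σ filters on d, owned by the left side.
E' = π[f,d,c]((σ[d<=5](R) ⋈[a=f] T))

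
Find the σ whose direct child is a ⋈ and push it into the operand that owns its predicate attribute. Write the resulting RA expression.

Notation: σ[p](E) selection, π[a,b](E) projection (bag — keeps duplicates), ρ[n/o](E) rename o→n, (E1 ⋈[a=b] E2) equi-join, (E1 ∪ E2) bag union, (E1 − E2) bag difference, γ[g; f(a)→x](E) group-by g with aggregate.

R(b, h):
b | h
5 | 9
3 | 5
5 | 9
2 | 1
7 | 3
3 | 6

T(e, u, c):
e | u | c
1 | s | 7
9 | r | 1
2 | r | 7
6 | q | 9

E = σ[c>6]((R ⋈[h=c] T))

σ filters on c, owned by the right side.
E' = (R ⋈[h=c] σ[c>6](T))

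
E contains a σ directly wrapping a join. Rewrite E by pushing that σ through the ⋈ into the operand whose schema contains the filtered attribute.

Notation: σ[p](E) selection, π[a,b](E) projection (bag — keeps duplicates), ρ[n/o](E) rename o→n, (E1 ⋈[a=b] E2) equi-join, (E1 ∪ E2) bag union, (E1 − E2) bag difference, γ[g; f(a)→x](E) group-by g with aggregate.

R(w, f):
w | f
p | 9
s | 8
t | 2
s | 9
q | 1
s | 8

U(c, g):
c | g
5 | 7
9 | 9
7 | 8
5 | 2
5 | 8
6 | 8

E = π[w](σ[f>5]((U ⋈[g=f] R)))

σ filters on f, owned by the right side.
E' = π[w]((U ⋈[g=f] σ[f>5](R)))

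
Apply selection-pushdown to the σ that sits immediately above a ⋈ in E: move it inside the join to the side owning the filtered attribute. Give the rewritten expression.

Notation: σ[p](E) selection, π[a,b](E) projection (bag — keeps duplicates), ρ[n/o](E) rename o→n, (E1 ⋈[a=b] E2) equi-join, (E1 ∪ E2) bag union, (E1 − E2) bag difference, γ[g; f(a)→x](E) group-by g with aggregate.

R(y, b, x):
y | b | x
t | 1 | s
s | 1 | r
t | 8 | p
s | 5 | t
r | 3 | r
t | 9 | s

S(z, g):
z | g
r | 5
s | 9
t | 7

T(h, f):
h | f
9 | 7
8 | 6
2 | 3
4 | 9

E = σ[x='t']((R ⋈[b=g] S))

σ filters on x, owned by the left side.
E' = (σ[x='t'](R) ⋈[b=g] S)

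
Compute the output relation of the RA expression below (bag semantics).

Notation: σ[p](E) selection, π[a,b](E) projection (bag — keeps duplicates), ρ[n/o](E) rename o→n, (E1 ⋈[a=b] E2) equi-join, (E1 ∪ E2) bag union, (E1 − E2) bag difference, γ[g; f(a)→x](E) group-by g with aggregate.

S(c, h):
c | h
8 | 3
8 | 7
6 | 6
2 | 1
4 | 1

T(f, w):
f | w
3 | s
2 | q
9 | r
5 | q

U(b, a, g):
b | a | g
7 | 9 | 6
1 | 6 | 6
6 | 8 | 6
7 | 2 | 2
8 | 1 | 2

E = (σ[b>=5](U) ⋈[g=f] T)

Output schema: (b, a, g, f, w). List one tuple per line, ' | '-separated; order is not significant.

Stepwise |·|:
  U → 5
  σ[b>=5](U) → 4
  T → 4
  (σ[b>=5](U) ⋈[g=f] T) → 2

== RESULT ==
b | a | g | f | w
7 | 2 | 2 | 2 | q
8 | 1 | 2 | 2 | q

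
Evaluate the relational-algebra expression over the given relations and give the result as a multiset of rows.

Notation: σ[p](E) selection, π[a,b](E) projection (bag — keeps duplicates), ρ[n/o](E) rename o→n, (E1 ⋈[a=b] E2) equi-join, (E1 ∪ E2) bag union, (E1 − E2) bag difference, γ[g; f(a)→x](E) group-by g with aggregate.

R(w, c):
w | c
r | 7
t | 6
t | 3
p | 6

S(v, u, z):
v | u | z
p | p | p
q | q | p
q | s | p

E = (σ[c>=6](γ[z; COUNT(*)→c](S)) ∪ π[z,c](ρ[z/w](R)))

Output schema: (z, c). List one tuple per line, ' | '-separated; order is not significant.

Row counts bottom-up:
  S → 3
  γ[z; COUNT(*)→c](S) → 1
  σ[c>=6](γ[z; COUNT(*)→c](S)) → 0
  R → 4
  ρ[z/w](R) → 4
  π[z,c](ρ[z/w](R)) → 4
  (σ[c>=6](γ[z; COUNT(*)→c](S)) ∪ π[z,c](ρ[z/w](R))) → 4

== RESULT ==
z | c
p | 6
r | 7
t | 3
t | 6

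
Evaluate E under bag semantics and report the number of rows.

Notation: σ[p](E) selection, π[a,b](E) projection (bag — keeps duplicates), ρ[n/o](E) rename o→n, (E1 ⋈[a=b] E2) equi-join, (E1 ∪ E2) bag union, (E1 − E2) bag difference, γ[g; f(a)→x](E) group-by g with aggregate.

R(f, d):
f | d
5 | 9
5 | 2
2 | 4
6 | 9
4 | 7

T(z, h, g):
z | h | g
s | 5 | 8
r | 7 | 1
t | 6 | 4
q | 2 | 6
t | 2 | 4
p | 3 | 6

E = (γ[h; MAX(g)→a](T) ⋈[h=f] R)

Stepwise |·|:
  T → 6
  γ[h; MAX(g)→a](T) → 5
  R → 5
  (γ[h; MAX(g)→a](T) ⋈[h=f] R) → 4

|E| = 4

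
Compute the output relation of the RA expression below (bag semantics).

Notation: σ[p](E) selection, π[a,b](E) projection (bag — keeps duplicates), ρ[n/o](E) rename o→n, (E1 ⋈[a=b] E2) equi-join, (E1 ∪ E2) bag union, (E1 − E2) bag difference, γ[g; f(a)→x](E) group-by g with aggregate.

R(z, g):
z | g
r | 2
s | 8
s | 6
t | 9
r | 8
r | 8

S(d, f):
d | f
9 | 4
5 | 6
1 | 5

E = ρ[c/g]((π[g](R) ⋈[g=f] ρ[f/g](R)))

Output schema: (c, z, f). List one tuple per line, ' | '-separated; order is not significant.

Per-node cardinality:
  R → 6
  π[g](R) → 6
  R → 6
  ρ[f/g](R) → 6
  (π[g](R) ⋈[g=f] ρ[f/g](R)) → 12
  ρ[c/g]((π[g](R) ⋈[g=f] ρ[f/g](R))) → 12

== RESULT ==
c | z | f
2 | r | 2
6 | s | 6
8 | r | 8
8 | r | 8
8 | r | 8
8 | r | 8
8 | r | 8
8 | r | 8
8 | s | 8
8 | s | 8
8 | s | 8
9 | t | 9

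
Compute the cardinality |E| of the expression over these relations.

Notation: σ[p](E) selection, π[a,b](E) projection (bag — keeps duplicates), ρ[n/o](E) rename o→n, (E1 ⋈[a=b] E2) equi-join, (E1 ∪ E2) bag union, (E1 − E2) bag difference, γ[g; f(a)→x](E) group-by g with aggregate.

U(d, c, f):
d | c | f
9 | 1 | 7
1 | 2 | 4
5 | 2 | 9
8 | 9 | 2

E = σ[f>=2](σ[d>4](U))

Row counts bottom-up:
  U → 4
  σ[d>4](U) → 3
  σ[f>=2](σ[d>4](U)) → 3

|E| = 3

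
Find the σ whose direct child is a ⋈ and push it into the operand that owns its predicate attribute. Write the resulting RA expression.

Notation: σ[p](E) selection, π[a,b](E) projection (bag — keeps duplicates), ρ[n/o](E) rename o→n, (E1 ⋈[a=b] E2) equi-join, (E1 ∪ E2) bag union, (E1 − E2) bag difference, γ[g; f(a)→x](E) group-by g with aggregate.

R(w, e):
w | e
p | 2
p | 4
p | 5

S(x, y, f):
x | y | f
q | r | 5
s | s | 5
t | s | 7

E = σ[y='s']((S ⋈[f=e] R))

σ filters on y, owned by the left side.
E' = (σ[y='s'](S) ⋈[f=e] R)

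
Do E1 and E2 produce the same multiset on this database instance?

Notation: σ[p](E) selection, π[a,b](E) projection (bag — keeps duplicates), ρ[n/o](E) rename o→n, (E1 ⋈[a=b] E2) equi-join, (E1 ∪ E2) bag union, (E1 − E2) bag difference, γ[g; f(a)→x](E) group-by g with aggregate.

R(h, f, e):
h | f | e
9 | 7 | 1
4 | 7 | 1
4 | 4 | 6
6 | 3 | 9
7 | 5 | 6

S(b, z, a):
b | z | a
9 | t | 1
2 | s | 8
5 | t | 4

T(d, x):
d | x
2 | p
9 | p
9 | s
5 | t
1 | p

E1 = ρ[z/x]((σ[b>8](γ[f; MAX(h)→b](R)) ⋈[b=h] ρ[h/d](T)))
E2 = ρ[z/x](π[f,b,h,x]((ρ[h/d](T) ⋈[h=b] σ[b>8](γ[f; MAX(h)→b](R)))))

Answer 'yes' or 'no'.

E1 row counts bottom-up:
  R → 5
  γ[f; MAX(h)→b](R) → 4
  σ[b>8](γ[f; MAX(h)→b](R)) → 1
  T → 5
  ρ[h/d](T) → 5
  (σ[b>8](γ[f; MAX(h)→b](R)) ⋈[b=h] ρ[h/d](T)) → 2
  ρ[z/x]((σ[b>8](γ[f; MAX(h)→b](R)) ⋈[b=h] ρ[h/d](T))) → 2
E2 row counts bottom-up:
  T → 5
  ρ[h/d](T) → 5
  R → 5
  γ[f; MAX(h)→b](R) → 4
  σ[b>8](γ[f; MAX(h)→b](R)) → 1
  (ρ[h/d](T) ⋈[h=b] σ[b>8](γ[f; MAX(h)→b](R))) → 2
  π[f,b,h,x]((ρ[h/d](T) ⋈[h=b] σ[b>8](γ[f; MAX(h)→b](R)))) → 2
  ρ[z/x](π[f,b,h,x]((ρ[h/d](T) ⋈[h=b] σ[b>8](γ[f; MAX(h)→b](R))))) → 2

E1 and E2 produce the same multiset:
f | b | h | z
7 | 9 | 9 | p
7 | 9 | 9 | s

yes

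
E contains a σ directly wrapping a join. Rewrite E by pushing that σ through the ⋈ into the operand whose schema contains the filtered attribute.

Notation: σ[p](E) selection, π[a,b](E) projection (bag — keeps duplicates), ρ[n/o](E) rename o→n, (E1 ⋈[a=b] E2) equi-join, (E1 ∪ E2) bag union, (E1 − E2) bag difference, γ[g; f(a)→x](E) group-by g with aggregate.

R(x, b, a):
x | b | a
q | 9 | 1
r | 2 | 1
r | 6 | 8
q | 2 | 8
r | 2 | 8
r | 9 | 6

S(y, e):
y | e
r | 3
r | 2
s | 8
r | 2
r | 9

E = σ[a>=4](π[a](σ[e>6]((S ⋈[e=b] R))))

σ filters on e, owned by the left side.
E' = σ[a>=4](π[a]((σ[e>6](S) ⋈[e=b] R)))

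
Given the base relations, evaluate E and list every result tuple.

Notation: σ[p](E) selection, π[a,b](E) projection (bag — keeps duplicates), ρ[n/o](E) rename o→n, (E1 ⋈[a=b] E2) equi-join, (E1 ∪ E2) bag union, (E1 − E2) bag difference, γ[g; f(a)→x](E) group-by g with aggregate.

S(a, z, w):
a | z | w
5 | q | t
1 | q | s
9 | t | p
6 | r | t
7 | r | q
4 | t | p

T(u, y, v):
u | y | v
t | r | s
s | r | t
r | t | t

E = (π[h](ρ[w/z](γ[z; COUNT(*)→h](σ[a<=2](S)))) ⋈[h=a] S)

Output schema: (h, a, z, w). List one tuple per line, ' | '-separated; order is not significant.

Subexpression sizes:
  S → 6
  σ[a<=2](S) → 1
  γ[z; COUNT(*)→h](σ[a<=2](S)) → 1
  ρ[w/z](γ[z; COUNT(*)→h](σ[a<=2](S))) → 1
  π[h](ρ[w/z](γ[z; COUNT(*)→h](σ[a<=2](S)))) → 1
  S → 6
  (π[h](ρ[w/z](γ[z; COUNT(*)→h](σ[a<=2](S)))) ⋈[h=a] S) → 1

== RESULT ==
h | a | z | w
1 | 1 | q | s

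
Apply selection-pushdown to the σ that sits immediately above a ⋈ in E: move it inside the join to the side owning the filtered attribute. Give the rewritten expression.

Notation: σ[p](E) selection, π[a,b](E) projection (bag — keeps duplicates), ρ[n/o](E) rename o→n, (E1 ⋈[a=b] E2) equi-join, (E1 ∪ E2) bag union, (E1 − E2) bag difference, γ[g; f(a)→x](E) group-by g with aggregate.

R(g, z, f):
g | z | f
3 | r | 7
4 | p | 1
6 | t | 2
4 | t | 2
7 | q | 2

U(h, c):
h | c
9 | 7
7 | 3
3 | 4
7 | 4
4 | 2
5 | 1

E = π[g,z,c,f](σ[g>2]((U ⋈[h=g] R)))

σ filters on g, owned by the right side.
E' = π[g,z,c,f]((U ⋈[h=g] σ[g>2](R)))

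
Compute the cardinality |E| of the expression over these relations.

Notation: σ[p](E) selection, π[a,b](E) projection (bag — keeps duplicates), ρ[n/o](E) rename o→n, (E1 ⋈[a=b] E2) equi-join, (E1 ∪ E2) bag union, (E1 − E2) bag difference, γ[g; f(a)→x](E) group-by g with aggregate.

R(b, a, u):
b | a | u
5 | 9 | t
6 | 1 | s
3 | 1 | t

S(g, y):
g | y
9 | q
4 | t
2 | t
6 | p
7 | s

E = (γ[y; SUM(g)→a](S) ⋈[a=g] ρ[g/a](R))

Stepwise |·|:
  S → 5
  γ[y; SUM(g)→a](S) → 4
  R → 3
  ρ[g/a](R) → 3
  (γ[y; SUM(g)→a](S) ⋈[a=g] ρ[g/a](R)) → 1

|E| = 1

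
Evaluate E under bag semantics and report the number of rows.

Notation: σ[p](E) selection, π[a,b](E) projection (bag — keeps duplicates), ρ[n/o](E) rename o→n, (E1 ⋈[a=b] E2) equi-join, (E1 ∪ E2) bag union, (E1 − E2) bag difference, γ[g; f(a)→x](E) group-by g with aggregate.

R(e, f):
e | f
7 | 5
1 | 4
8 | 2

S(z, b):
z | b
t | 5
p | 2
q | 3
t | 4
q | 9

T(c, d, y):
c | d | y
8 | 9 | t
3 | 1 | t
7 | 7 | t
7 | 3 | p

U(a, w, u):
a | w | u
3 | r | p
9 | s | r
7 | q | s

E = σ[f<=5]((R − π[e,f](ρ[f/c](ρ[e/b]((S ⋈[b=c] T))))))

Per-node cardinality:
  R → 3
  S → 5
  T → 4
  (S ⋈[b=c] T) → 1
  ρ[e/b]((S ⋈[b=c] T)) → 1
  ρ[f/c](ρ[e/b]((S ⋈[b=c] T))) → 1
  π[e,f](ρ[f/c](ρ[e/b]((S ⋈[b=c] T)))) → 1
  (R − π[e,f](ρ[f/c](ρ[e/b]((S ⋈[b=c] T))))) → 3
  σ[f<=5]((R − π[e,f](ρ[f/c](ρ[e/b]((S ⋈[b=c] T)))))) → 3

|E| = 3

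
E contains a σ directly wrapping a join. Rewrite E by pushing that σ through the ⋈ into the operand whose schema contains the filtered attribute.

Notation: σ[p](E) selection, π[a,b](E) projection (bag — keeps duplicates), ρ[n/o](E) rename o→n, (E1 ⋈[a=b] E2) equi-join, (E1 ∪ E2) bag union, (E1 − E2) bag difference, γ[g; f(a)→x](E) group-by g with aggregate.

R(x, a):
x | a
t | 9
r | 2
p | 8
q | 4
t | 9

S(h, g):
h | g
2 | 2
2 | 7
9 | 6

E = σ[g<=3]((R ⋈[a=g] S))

σ filters on g, owned by the right side.
E' = (R ⋈[a=g] σ[g<=3](S))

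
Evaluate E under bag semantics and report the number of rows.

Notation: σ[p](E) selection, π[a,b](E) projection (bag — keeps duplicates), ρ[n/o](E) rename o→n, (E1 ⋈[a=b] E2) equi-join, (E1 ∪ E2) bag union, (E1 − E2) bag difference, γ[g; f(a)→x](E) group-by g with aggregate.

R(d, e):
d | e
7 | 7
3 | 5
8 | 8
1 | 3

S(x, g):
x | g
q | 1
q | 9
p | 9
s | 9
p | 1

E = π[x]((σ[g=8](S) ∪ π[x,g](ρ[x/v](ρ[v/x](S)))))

Per-node cardinality:
  S → 5
  σ[g=8](S) → 0
  S → 5
  ρ[v/x](S) → 5
  ρ[x/v](ρ[v/x](S)) → 5
  π[x,g](ρ[x/v](ρ[v/x](S))) → 5
  (σ[g=8](S) ∪ π[x,g](ρ[x/v](ρ[v/x](S)))) → 5
  π[x]((σ[g=8](S) ∪ π[x,g](ρ[x/v](ρ[v/x](S))))) → 5

|E| = 5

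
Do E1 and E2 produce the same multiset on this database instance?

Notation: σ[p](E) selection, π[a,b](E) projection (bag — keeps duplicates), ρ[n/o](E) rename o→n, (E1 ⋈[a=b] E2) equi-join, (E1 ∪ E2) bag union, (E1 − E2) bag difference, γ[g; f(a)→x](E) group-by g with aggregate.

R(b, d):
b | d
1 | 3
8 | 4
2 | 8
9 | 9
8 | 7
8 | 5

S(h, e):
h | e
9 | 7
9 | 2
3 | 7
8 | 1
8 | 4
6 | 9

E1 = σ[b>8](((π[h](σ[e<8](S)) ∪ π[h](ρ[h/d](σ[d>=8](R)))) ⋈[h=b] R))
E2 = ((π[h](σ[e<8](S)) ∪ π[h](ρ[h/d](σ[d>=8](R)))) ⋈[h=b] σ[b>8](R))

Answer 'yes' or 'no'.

E1 stepwise |·|:
  S → 6
  σ[e<8](S) → 5
  π[h](σ[e<8](S)) → 5
  R → 6
  σ[d>=8](R) → 2
  ρ[h/d](σ[d>=8](R)) → 2
  π[h](ρ[h/d](σ[d>=8](R))) → 2
  (π[h](σ[e<8](S)) ∪ π[h](ρ[h/d](σ[d>=8](R)))) → 7
  R → 6
  ((π[h](σ[e<8](S)) ∪ π[h](ρ[h/d](σ[d>=8](R)))) ⋈[h=b] R) → 12
  σ[b>8](((π[h](σ[e<8](S)) ∪ π[h](ρ[h/d](σ[d>=8](R)))) ⋈[h=b] R)) → 3
E2 stepwise |·|:
  S → 6
  σ[e<8](S) → 5
  π[h](σ[e<8](S)) → 5
  R → 6
  σ[d>=8](R) → 2
  ρ[h/d](σ[d>=8](R)) → 2
  π[h](ρ[h/d](σ[d>=8](R))) → 2
  (π[h](σ[e<8](S)) ∪ π[h](ρ[h/d](σ[d>=8](R)))) → 7
  R → 6
  σ[b>8](R) → 1
  ((π[h](σ[e<8](S)) ∪ π[h](ρ[h/d](σ[d>=8](R)))) ⋈[h=b] σ[b>8](R)) → 3

E1 and E2 produce the same multiset:
h | b | d
9 | 9 | 9
9 | 9 | 9
9 | 9 | 9

yes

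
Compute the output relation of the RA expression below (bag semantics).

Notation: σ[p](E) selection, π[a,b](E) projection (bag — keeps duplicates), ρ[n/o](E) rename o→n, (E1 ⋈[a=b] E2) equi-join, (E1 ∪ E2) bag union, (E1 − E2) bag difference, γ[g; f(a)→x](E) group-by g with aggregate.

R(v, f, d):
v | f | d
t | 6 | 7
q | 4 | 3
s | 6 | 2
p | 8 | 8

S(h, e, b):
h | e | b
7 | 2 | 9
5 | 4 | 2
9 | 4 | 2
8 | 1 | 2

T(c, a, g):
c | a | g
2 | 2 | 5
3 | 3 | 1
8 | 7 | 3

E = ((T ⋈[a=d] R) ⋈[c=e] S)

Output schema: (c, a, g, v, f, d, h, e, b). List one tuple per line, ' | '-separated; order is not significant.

Subexpression sizes:
  T → 3
  R → 4
  (T ⋈[a=d] R) → 3
  S → 4
  ((T ⋈[a=d] R) ⋈[c=e] S) → 1

== RESULT ==
c | a | g | v | f | d | h | e | b
2 | 2 | 5 | s | 6 | 2 | 7 | 2 | 9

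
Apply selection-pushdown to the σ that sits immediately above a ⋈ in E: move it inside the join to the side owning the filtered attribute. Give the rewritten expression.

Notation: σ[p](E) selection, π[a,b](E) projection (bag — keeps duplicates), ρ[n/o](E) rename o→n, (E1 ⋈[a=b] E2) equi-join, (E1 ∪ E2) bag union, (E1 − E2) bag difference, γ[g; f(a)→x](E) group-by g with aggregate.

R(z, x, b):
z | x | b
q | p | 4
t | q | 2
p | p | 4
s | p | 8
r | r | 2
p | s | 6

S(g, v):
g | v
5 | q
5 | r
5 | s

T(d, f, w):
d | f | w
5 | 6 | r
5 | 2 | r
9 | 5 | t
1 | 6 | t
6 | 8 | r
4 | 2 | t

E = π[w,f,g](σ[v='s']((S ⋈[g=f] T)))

σ filters on v, owned by the left side.
E' = π[w,f,g]((σ[v='s'](S) ⋈[g=f] T))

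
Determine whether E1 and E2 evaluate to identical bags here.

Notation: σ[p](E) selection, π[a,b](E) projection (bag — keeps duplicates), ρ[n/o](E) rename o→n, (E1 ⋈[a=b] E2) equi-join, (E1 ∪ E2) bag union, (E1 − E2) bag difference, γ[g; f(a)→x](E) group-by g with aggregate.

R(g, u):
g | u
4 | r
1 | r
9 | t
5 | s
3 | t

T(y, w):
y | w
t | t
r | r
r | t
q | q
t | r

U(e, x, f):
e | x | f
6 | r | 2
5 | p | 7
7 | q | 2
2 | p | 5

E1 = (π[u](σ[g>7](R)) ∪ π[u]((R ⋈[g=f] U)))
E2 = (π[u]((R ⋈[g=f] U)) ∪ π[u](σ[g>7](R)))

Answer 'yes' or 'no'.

E1 stepwise |·|:
  R → 5
  σ[g>7](R) → 1
  π[u](σ[g>7](R)) → 1
  R → 5
  U → 4
  (R ⋈[g=f] U) → 1
  π[u]((R ⋈[g=f] U)) → 1
  (π[u](σ[g>7](R)) ∪ π[u]((R ⋈[g=f] U))) → 2
E2 stepwise |·|:
  R → 5
  U → 4
  (R ⋈[g=f] U) → 1
  π[u]((R ⋈[g=f] U)) → 1
  R → 5
  σ[g>7](R) → 1
  π[u](σ[g>7](R)) → 1
  (π[u]((R ⋈[g=f] U)) ∪ π[u](σ[g>7](R))) → 2

E1 and E2 produce the same multiset:
u
s
t

yes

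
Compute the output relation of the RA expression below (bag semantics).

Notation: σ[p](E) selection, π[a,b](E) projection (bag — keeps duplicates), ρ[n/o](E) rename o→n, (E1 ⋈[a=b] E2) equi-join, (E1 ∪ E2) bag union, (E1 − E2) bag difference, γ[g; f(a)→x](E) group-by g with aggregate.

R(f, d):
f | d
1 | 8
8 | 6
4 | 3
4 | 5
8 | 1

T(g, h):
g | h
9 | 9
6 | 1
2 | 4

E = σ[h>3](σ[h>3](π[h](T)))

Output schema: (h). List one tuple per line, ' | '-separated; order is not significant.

Row counts bottom-up:
  T → 3
  π[h](T) → 3
  σ[h>3](π[h](T)) → 2
  σ[h>3](σ[h>3](π[h](T))) → 2

== RESULT ==
h
4
9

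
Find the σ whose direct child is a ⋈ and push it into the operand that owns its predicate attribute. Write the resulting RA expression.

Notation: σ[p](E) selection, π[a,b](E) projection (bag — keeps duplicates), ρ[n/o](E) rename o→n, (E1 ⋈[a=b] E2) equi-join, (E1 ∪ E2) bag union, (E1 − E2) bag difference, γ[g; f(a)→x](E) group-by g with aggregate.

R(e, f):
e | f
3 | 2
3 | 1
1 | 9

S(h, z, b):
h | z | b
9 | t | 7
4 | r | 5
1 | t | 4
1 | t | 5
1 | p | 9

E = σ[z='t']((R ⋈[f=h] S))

σ filters on z, owned by the right side.
E' = (R ⋈[f=h] σ[z='t'](S))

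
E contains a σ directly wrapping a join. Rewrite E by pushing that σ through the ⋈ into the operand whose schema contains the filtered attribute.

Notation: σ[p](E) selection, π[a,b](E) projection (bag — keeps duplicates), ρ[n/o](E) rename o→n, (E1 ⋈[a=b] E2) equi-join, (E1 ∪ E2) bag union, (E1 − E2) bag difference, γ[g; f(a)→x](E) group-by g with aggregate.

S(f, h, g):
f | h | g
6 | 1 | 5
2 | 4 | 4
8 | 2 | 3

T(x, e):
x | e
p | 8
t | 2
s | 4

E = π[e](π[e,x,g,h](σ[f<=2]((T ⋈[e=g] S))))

σ filters on f, owned by the right side.
E' = π[e](π[e,x,g,h]((T ⋈[e=g] σ[f<=2](S))))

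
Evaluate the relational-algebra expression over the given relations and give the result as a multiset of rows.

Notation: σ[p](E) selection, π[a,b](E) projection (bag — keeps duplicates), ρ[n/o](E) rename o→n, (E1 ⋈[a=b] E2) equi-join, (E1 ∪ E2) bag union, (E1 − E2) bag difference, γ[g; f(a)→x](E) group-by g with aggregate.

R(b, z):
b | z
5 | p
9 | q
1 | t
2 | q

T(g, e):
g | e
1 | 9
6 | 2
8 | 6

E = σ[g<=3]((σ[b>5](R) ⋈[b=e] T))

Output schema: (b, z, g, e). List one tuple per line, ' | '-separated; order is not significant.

Subexpression sizes:
  R → 4
  σ[b>5](R) → 1
  T → 3
  (σ[b>5](R) ⋈[b=e] T) → 1
  σ[g<=3]((σ[b>5](R) ⋈[b=e] T)) → 1

== RESULT ==
b | z | g | e
9 | q | 1 | 9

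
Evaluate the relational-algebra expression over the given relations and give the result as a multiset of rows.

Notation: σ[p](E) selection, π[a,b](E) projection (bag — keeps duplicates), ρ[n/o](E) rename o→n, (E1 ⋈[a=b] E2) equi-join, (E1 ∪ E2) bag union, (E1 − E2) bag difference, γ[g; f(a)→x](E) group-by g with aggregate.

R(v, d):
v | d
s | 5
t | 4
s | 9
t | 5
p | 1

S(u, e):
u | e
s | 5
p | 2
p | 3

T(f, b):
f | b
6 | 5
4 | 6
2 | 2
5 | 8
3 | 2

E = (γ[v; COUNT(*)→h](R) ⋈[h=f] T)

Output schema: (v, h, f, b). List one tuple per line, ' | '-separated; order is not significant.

Stepwise |·|:
  R → 5
  γ[v; COUNT(*)→h](R) → 3
  T → 5
  (γ[v; COUNT(*)→h](R) ⋈[h=f] T) → 2

== RESULT ==
v | h | f | b
s | 2 | 2 | 2
t | 2 | 2 | 2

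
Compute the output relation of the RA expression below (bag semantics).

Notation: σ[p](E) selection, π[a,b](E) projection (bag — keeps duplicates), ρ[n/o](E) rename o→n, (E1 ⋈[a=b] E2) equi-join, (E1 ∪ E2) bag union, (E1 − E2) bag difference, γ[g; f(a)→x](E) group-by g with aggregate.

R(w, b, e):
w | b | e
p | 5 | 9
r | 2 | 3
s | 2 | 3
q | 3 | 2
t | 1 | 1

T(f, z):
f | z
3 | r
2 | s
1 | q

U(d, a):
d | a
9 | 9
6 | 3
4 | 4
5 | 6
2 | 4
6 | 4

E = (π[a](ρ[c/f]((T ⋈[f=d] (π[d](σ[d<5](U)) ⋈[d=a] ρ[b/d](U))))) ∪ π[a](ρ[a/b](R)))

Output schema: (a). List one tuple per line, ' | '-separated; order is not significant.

Row counts bottom-up:
  T → 3
  U → 6
  σ[d<5](U) → 2
  π[d](σ[d<5](U)) → 2
  U → 6
  ρ[b/d](U) → 6
  (π[d](σ[d<5](U)) ⋈[d=a] ρ[b/d](U)) → 3
  (T ⋈[f=d] (π[d](σ[d<5](U)) ⋈[d=a] ρ[b/d](U))) → 0
  ρ[c/f]((T ⋈[f=d] (π[d](σ[d<5](U)) ⋈[d=a] ρ[b/d](U)))) → 0
  π[a](ρ[c/f]((T ⋈[f=d] (π[d](σ[d<5](U)) ⋈[d=a] ρ[b/d](U))))) → 0
  R → 5
  ρ[a/b](R) → 5
  π[a](ρ[a/b](R)) → 5
  (π[a](ρ[c/f]((T ⋈[f=d] (π[d](σ[d<5](U)) ⋈[d=a] ρ[b/d](U))))) ∪ π[a](ρ[a/b](R))) → 5

== RESULT ==
a
1
2
2
3
5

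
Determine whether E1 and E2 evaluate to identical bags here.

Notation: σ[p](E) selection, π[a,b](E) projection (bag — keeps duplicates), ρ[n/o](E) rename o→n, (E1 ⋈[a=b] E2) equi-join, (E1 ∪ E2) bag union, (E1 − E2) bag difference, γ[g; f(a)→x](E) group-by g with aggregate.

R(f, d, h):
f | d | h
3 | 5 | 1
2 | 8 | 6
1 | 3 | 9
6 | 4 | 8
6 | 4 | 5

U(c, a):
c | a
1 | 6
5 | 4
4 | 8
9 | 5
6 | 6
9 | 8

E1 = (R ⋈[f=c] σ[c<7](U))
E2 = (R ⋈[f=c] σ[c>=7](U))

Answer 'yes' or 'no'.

E1 row counts bottom-up:
  R → 5
  U → 6
  σ[c<7](U) → 4
  (R ⋈[f=c] σ[c<7](U)) → 3
E2 row counts bottom-up:
  R → 5
  U → 6
  σ[c>=7](U) → 2
  (R ⋈[f=c] σ[c>=7](U)) → 0

E1 result:
f | d | h | c | a
1 | 3 | 9 | 1 | 6
6 | 4 | 5 | 6 | 6
6 | 4 | 8 | 6 | 6
E2 result:
f | d | h | c | a
(0 rows)
Witness: (6, 4, 8, 6, 6) appears 1× in E1 but 0× in E2.

no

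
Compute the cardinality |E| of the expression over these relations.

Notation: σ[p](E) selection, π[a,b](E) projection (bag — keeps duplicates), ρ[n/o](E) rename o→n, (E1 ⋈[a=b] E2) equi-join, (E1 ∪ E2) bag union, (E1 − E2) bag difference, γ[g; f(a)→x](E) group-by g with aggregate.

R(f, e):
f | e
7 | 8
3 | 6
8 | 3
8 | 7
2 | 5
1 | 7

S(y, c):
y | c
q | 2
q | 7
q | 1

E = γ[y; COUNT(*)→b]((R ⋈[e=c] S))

Row counts bottom-up:
  R → 6
  S → 3
  (R ⋈[e=c] S) → 2
  γ[y; COUNT(*)→b]((R ⋈[e=c] S)) → 1

|E| = 1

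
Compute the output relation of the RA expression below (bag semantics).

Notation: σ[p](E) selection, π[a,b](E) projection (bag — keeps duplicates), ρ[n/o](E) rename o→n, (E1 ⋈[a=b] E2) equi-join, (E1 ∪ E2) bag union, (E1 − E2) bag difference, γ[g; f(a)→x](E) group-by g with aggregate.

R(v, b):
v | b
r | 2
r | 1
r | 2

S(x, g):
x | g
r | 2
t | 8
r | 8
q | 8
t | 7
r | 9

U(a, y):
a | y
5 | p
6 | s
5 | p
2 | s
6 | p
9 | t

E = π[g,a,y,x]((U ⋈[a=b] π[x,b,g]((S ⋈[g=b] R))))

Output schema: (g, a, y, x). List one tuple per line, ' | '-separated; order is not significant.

Row counts bottom-up:
  U → 6
  S → 6
  R → 3
  (S ⋈[g=b] R) → 2
  π[x,b,g]((S ⋈[g=b] R)) → 2
  (U ⋈[a=b] π[x,b,g]((S ⋈[g=b] R))) → 2
  π[g,a,y,x]((U ⋈[a=b] π[x,b,g]((S ⋈[g=b] R)))) → 2

== RESULT ==
g | a | y | x
2 | 2 | s | r
2 | 2 | s | r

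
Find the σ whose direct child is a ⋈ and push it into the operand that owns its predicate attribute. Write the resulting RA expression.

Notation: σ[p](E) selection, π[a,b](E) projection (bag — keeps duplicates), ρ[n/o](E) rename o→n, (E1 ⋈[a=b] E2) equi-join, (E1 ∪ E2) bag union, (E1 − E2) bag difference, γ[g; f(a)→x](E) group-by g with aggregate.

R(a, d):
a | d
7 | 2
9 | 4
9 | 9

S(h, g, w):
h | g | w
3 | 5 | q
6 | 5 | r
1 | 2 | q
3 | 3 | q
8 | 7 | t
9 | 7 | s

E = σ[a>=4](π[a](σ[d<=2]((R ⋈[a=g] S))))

σ filters on d, owned by the left side.
E' = σ[a>=4](π[a]((σ[d<=2](R) ⋈[a=g] S)))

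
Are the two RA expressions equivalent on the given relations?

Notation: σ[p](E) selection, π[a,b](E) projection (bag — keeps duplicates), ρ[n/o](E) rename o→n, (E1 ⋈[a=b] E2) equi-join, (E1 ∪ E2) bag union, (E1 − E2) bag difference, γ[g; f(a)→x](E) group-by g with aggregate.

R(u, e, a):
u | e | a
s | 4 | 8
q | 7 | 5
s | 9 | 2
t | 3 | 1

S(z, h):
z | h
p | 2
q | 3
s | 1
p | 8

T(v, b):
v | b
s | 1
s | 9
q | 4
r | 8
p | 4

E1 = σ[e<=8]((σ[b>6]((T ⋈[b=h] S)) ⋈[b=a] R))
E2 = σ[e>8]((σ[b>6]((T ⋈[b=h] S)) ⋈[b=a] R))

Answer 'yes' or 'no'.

E1 row counts bottom-up:
  T → 5
  S → 4
  (T ⋈[b=h] S) → 2
  σ[b>6]((T ⋈[b=h] S)) → 1
  R → 4
  (σ[b>6]((T ⋈[b=h] S)) ⋈[b=a] R) → 1
  σ[e<=8]((σ[b>6]((T ⋈[b=h] S)) ⋈[b=a] R)) → 1
E2 row counts bottom-up:
  T → 5
  S → 4
  (T ⋈[b=h] S) → 2
  σ[b>6]((T ⋈[b=h] S)) → 1
  R → 4
  (σ[b>6]((T ⋈[b=h] S)) ⋈[b=a] R) → 1
  σ[e>8]((σ[b>6]((T ⋈[b=h] S)) ⋈[b=a] R)) → 0

E1 result:
v | b | z | h | u | e | a
r | 8 | p | 8 | s | 4 | 8
E2 result:
v | b | z | h | u | e | a
(0 rows)
Witness: ('r', 8, 'p', 8, 's', 4, 8) appears 1× in E1 but 0× in E2.

no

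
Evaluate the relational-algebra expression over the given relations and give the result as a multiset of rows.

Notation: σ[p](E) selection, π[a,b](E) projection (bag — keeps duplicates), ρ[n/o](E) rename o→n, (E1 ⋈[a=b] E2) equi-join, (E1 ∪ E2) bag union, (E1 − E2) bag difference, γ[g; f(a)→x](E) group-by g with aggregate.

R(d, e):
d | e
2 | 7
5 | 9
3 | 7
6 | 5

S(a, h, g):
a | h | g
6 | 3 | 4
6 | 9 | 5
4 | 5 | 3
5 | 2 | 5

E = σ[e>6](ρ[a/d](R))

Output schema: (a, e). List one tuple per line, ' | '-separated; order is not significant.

Row counts bottom-up:
  R → 4
  ρ[a/d](R) → 4
  σ[e>6](ρ[a/d](R)) → 3

== RESULT ==
a | e
2 | 7
3 | 7
5 | 9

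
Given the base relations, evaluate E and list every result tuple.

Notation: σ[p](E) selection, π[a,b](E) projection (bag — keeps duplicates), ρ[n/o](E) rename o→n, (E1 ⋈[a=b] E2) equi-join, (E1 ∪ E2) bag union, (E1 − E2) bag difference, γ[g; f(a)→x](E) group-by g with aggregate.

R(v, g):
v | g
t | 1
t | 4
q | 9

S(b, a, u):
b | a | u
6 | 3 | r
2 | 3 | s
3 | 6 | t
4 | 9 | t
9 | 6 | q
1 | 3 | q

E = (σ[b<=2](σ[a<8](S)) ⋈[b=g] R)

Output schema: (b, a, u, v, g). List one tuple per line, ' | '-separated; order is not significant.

Per-node cardinality:
  S → 6
  σ[a<8](S) → 5
  σ[b<=2](σ[a<8](S)) → 2
  R → 3
  (σ[b<=2](σ[a<8](S)) ⋈[b=g] R) → 1

== RESULT ==
b | a | u | v | g
1 | 3 | q | t | 1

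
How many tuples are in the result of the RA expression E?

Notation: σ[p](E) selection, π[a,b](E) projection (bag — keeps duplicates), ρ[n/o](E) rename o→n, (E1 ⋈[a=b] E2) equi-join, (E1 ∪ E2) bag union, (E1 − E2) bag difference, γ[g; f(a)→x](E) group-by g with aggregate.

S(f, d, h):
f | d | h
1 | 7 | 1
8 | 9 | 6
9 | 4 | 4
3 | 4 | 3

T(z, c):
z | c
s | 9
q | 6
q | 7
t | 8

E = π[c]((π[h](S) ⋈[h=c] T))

Stepwise |·|:
  S → 4
  π[h](S) → 4
  T → 4
  (π[h](S) ⋈[h=c] T) → 1
  π[c]((π[h](S) ⋈[h=c] T)) → 1

|E| = 1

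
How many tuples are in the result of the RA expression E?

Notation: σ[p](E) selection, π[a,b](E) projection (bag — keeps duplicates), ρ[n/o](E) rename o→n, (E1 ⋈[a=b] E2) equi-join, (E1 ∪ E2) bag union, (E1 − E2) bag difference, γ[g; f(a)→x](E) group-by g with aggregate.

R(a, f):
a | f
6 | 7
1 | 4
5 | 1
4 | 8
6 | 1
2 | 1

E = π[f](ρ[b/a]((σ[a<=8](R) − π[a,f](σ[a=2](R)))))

Per-node cardinality:
  R → 6
  σ[a<=8](R) → 6
  R → 6
  σ[a=2](R) → 1
  π[a,f](σ[a=2](R)) → 1
  (σ[a<=8](R) − π[a,f](σ[a=2](R))) → 5
  ρ[b/a]((σ[a<=8](R) − π[a,f](σ[a=2](R)))) → 5
  π[f](ρ[b/a]((σ[a<=8](R) − π[a,f](σ[a=2](R))))) → 5

|E| = 5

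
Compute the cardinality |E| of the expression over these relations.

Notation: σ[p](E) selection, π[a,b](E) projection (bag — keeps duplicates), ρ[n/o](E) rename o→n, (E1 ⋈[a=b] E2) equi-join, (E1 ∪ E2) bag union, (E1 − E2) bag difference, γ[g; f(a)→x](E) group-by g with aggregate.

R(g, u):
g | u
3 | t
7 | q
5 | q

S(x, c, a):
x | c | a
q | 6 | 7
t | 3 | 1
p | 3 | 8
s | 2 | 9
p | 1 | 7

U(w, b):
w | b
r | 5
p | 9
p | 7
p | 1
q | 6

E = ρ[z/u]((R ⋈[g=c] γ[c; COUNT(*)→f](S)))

Per-node cardinality:
  R → 3
  S → 5
  γ[c; COUNT(*)→f](S) → 4
  (R ⋈[g=c] γ[c; COUNT(*)→f](S)) → 1
  ρ[z/u]((R ⋈[g=c] γ[c; COUNT(*)→f](S))) → 1

|E| = 1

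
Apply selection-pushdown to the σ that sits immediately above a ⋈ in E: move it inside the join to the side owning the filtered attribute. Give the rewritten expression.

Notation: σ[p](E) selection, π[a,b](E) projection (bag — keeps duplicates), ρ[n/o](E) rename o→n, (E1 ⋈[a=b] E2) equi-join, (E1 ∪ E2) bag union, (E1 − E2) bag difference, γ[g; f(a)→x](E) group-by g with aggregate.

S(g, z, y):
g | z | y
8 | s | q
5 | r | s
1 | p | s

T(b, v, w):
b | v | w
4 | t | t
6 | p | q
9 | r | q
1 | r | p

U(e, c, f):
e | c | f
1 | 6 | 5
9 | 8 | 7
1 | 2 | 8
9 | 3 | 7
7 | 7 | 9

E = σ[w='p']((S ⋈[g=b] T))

σ filters on w, owned by the right side.
E' = (S ⋈[g=b] σ[w='p'](T))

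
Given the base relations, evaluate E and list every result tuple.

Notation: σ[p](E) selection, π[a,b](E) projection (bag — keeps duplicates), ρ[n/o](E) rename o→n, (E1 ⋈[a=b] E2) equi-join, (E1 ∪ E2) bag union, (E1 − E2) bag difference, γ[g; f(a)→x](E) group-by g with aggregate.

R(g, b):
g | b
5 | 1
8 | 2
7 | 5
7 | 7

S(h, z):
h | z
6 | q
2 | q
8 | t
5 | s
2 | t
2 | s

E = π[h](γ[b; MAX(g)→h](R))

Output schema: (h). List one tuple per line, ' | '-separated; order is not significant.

Row counts bottom-up:
  R → 4
  γ[b; MAX(g)→h](R) → 4
  π[h](γ[b; MAX(g)→h](R)) → 4

== RESULT ==
h
5
7
7
8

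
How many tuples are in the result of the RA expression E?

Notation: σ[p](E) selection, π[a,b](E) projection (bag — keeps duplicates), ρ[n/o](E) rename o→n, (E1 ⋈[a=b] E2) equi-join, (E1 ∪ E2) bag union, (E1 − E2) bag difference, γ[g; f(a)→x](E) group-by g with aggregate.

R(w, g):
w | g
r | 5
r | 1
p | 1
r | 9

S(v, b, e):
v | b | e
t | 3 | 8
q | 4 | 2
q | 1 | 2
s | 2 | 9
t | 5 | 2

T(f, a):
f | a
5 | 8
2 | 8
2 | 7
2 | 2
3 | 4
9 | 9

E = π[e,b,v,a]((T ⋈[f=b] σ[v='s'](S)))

Stepwise |·|:
  T → 6
  S → 5
  σ[v='s'](S) → 1
  (T ⋈[f=b] σ[v='s'](S)) → 3
  π[e,b,v,a]((T ⋈[f=b] σ[v='s'](S))) → 3

|E| = 3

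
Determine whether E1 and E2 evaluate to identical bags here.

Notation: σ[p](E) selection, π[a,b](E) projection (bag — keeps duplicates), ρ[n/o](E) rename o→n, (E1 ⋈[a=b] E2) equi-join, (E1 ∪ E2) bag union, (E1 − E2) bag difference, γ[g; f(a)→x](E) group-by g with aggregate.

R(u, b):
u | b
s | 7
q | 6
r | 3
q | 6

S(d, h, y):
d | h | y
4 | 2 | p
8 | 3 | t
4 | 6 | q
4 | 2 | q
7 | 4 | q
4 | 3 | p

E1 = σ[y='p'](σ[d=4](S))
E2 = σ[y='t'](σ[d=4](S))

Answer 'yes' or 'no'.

E1 stepwise |·|:
  S → 6
  σ[d=4](S) → 4
  σ[y='p'](σ[d=4](S)) → 2
E2 stepwise |·|:
  S → 6
  σ[d=4](S) → 4
  σ[y='t'](σ[d=4](S)) → 0

E1 result:
d | h | y
4 | 2 | p
4 | 3 | p
E2 result:
d | h | y
(0 rows)
Witness: (4, 3, 'p') appears 1× in E1 but 0× in E2.

no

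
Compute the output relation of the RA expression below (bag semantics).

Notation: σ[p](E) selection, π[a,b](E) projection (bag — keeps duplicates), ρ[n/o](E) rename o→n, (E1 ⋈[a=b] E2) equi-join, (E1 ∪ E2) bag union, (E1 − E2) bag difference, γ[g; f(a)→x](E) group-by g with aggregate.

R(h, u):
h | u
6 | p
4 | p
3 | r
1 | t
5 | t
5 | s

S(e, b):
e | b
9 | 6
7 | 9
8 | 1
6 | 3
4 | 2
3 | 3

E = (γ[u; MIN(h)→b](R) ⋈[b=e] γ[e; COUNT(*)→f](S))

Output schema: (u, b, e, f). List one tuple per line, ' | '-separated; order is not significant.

Row counts bottom-up:
  R → 6
  γ[u; MIN(h)→b](R) → 4
  S → 6
  γ[e; COUNT(*)→f](S) → 6
  (γ[u; MIN(h)→b](R) ⋈[b=e] γ[e; COUNT(*)→f](S)) → 2

== RESULT ==
u | b | e | f
p | 4 | 4 | 1
r | 3 | 3 | 1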